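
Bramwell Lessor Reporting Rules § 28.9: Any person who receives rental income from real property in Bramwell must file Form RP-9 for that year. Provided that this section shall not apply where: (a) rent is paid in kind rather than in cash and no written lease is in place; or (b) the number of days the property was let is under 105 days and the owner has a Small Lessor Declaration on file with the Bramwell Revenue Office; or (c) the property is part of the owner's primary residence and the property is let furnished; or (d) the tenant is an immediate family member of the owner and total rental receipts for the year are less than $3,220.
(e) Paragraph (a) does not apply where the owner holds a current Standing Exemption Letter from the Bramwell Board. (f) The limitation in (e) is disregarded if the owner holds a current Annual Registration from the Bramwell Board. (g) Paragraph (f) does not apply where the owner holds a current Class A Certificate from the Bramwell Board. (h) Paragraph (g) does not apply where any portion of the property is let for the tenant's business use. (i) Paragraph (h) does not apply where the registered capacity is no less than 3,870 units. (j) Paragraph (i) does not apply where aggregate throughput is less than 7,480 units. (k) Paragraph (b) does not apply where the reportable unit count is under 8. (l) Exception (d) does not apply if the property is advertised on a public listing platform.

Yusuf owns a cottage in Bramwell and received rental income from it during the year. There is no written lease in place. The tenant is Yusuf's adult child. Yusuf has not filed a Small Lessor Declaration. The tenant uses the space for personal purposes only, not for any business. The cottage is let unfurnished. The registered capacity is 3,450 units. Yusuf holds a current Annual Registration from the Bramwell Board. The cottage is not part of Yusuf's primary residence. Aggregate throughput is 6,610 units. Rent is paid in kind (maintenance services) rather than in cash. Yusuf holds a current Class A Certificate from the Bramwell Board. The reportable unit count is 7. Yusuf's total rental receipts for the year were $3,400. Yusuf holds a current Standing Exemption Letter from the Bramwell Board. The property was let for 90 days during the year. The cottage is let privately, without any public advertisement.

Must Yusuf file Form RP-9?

Yes — Yusuf must file Form RP-9.

Exception (a)'s conditions are all satisfied: rent is paid in kind; there is no written lease. But applying paragraphs (e)–(j): (e) operates against (a): a current Standing Exemption Letter is held. (f) would limit (e) — a current Annual Registration is held — but (g) sets (f) aside: (g) operates — a current Class A Certificate is held. (h), which would lift (g), is not triggered — the space is used for personal purposes only. Exception (a) does not apply.
Exception (b) fails — no Small Lessor Declaration is on file.
Exception (c) fails — the cottage is not part of the primary residence.
Exception (d) does not apply: total rental receipts for the year are $3,400, not less than $3,220.
No exception applies. The general rule governs.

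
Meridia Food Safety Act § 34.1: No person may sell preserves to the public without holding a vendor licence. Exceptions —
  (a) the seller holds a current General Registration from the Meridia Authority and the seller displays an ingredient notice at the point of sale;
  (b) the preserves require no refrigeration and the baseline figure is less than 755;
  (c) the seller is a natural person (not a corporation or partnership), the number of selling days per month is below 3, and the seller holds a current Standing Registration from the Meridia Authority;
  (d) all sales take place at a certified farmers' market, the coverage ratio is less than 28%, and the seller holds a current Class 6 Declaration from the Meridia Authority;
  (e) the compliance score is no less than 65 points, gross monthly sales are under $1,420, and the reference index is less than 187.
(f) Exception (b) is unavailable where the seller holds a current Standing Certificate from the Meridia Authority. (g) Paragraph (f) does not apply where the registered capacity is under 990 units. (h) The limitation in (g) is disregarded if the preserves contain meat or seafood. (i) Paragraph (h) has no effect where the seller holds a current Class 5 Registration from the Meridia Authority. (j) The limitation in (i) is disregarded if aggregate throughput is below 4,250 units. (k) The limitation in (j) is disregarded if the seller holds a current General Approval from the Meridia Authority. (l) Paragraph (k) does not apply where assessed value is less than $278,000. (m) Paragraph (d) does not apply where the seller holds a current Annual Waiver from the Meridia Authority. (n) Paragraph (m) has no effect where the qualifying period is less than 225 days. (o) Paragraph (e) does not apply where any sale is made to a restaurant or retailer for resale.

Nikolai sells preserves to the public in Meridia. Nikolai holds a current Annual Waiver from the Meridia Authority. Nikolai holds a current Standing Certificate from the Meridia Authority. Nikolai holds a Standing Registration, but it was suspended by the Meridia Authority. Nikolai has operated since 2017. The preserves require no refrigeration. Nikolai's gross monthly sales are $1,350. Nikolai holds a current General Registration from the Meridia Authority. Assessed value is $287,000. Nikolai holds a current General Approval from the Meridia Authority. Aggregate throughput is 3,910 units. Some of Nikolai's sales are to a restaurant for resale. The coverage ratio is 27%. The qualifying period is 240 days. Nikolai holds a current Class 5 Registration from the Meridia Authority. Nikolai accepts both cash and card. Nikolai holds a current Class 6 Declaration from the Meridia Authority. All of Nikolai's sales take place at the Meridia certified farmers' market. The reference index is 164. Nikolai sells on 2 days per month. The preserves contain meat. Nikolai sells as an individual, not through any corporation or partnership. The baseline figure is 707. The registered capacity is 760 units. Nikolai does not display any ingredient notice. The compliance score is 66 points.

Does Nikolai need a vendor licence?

Exception (a) does not apply: no ingredient notice is displayed.
All of (b)'s requirements are met (the preserves are shelf-stable; the baseline figure is 707, less than the 755 limit). As to paragraphs (f)–(l): (f) would limit (b) — a current Standing Certificate is held — but (g) sets (f) aside: (g) operates against (f): the registered capacity is 760 units, under the 990 units limit. (h) would limit (g) — the preserves contain meat — but (i) sets (h) aside: (i) applies — a current Class 5 Registration is held. (j) is triggered (aggregate throughput is 3,910 units, below the 4,250 units limit), but is set aside by (k): (k) operates against (j): a current General Approval is held. (l) is not triggered (assessed value is $287,000, not less than $278,000), so (k) stands. Exception (b) stands.
Exception (c) does not apply: no current Standing Registration is held.
All of (d)'s requirements are met (all sales are at a certified farmers' market; the coverage ratio is 27%, less than the 28% limit; a current Class 6 Declaration is held). Turning to paragraphs (m)–(n): (m) is engaged — a current Annual Waiver is held. (n) is inapplicable (the qualifying period is 240 days, not less than 225 days), so (m) stands. (d) is therefore removed.
Exception (e) is satisfied on its face — the compliance score is 66 points, meeting the 65 points threshold; gross monthly sales are $1,350, under the $1,420 limit; the reference index is 164, less than the 187 limit. Turning to paragraph (o): (o) operates against (e): some sales are to a restaurant for resale. So (e) is unavailable.

No — exception (b) applies; Nikolai is not required to hold a vendor licence.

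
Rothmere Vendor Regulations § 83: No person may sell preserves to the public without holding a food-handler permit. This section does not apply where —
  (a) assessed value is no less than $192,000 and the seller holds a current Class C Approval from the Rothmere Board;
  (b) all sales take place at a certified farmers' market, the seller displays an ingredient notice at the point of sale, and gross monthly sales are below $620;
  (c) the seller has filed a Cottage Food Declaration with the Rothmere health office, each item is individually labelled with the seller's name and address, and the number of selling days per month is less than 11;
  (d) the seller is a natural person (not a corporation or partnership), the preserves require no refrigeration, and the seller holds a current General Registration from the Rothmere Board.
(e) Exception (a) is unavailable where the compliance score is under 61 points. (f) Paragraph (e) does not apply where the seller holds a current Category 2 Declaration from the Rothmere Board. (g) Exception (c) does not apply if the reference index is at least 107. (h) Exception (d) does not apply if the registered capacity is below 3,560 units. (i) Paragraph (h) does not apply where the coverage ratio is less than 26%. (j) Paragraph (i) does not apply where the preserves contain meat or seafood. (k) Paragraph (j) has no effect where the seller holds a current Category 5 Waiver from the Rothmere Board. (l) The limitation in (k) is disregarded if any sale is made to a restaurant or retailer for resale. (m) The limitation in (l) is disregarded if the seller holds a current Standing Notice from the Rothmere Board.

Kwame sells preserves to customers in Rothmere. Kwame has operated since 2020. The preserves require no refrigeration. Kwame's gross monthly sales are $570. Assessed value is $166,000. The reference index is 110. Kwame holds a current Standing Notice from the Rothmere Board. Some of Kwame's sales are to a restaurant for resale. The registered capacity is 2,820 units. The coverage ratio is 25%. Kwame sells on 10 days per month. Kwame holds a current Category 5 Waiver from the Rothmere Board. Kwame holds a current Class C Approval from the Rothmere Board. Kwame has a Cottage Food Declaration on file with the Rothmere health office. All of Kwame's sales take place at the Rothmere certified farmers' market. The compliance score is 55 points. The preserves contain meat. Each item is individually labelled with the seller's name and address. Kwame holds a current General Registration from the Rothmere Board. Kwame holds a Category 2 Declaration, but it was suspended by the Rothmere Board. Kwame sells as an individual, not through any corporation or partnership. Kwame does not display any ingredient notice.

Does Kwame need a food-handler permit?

Exception (a) does not apply: assessed value is $166,000, short of $192,000.
Exception (b) requires that the seller displays an ingredient notice at the point of sale; but no ingredient notice is displayed, so (b) is unavailable.
All of (c)'s requirements are met (a Cottage Food Declaration is on file; items are individually labelled; the number of selling days per month is 10, less than the 11 limit). However, paragraph (g) must be considered: (g) operates against (c): the reference index is 110, meeting the 107 threshold. So (c) is unavailable.
All of (d)'s requirements are met (the seller is a natural person; the preserves are shelf-stable; a current General Registration is held). Applying paragraphs (h)–(m): (h) would limit (d) — the registered capacity is 2,820 units, below the 3,560 units limit — but (i) sets (h) aside: (i) operates against (h): the coverage ratio is 25%, less than the 26% limit. (j) applies (the preserves contain meat), but yields to (k): (k) operates — a current Category 5 Waiver is held. (l) operates (some sales are to a restaurant for resale), but is set aside by (m): (m) operates — a current Standing Notice is held. (d) remains available.

No — exception (d) applies; Kwame is not required to hold a food-handler permit.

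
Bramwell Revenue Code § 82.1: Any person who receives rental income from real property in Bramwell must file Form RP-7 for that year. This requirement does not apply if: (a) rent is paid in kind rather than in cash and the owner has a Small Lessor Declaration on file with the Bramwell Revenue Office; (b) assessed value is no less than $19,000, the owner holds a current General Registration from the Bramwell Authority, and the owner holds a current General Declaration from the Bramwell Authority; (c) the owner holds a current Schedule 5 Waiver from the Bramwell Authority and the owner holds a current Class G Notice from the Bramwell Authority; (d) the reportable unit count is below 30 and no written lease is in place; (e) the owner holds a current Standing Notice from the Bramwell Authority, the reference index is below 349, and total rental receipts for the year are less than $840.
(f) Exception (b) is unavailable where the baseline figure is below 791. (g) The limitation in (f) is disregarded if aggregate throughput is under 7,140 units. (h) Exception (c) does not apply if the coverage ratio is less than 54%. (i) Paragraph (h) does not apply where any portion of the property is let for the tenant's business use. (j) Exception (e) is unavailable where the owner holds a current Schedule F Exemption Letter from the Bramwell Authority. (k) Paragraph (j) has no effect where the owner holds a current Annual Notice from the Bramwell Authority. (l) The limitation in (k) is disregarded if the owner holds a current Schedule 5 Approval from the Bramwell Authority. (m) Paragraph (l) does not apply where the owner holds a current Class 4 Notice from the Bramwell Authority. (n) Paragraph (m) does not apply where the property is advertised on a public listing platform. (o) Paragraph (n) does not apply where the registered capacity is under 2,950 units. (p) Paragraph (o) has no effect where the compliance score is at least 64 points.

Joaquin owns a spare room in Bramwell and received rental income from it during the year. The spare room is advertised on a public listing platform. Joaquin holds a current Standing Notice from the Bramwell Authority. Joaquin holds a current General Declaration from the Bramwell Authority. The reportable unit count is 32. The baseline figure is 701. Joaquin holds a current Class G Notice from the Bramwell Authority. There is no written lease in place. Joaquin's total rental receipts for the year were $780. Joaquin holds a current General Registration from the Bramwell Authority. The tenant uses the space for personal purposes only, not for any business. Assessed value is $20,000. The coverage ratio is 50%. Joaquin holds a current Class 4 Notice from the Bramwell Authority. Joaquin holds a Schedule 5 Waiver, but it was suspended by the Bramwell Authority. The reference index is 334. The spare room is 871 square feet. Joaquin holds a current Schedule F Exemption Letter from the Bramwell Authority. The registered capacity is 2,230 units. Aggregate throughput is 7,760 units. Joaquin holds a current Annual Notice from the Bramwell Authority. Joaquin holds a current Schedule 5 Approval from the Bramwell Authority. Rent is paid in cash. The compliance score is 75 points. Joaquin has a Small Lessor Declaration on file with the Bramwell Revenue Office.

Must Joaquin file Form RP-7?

Yes — Joaquin must file Form RP-7.

Exception (a) does not apply: rent is paid in cash.
Exception (b)'s conditions are all satisfied: assessed value is $20,000, meeting the $19,000 threshold; a current General Registration is held; a current General Declaration is held. But: (f) operates against (b): the baseline figure is 701, below the 791 limit. (g), which would lift (f), is not triggered — aggregate throughput is 7,760 units, not under 7,140 units. Exception (b) does not apply.
Exception (c) does not apply: no current Schedule 5 Waiver is held.
Exception (d) requires that the reportable unit count is below 30; but the reportable unit count is 32, not below 30, so (d) is unavailable.
Exception (e): a current Standing Notice is held; the reference index is 334, below the 349 limit; total rental receipts for the year are $780, less than the $840 limit — every condition holds. Turning to paragraphs (j)–(p): (j) operates against (e): a current Schedule F Exemption Letter is held. (k) would limit (j) — a current Annual Notice is held — but (l) sets (k) aside: (l) applies — a current Schedule 5 Approval is held. (m) would limit (l) — a current Class 4 Notice is held — but (n) sets (m) aside: (n) applies — the property is publicly advertised. (o) would limit (n) — the registered capacity is 2,230 units, under the 2,950 units limit — but (p) sets (o) aside: (p) operates against (o): the compliance score is 75 points, meeting the 64 points threshold. Exception (e) does not apply.
No exception displaces § 82.1.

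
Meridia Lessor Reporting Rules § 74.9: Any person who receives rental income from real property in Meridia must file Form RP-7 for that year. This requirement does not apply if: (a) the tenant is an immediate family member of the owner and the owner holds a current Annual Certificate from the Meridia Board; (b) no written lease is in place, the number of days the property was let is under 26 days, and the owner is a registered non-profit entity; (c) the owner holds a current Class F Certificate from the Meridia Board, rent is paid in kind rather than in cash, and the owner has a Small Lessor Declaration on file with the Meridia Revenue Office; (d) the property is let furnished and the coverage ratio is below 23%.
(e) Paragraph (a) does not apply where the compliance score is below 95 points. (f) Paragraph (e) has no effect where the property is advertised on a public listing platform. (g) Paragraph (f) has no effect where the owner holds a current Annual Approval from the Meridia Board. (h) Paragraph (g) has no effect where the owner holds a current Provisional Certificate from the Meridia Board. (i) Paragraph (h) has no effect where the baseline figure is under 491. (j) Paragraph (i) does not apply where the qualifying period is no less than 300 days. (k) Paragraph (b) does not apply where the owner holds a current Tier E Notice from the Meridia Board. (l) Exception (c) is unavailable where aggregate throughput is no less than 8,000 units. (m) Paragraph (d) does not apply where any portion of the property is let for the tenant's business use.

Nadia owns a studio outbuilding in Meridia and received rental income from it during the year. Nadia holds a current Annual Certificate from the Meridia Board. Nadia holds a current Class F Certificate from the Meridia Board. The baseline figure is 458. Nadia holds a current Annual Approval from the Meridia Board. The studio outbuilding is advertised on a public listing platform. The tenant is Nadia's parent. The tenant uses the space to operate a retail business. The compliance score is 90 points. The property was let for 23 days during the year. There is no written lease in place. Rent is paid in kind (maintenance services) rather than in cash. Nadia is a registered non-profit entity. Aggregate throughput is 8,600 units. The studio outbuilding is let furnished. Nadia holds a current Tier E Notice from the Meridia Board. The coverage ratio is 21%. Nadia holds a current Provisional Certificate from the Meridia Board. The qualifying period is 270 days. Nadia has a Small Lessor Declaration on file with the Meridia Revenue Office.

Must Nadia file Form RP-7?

All of (a)'s requirements are met (the tenant is an immediate family member; a current Annual Certificate is held). But applying paragraphs (e)–(j): (e) operates against (a): the compliance score is 90 points, below the 95 points limit. (f) is engaged (the property is publicly advertised), but is displaced by (g): (g) operates against (f): a current Annual Approval is held. (h) is engaged (a current Provisional Certificate is held), but is itself disapplied by (i): (i) operates — the baseline figure is 458, under the 491 limit. (j) is inapplicable (the qualifying period is 270 days, short of 300 days), so (i) stands. Exception (a) does not apply.
Exception (b): there is no written lease; the number of days the property was let is 23 days, under the 26 days limit; Nadia is a registered non-profit — every condition holds. But applying paragraph (k): (k) operates against (b): a current Tier E Notice is held. (b) is therefore removed.
Exception (c)'s conditions are all satisfied: a current Class F Certificate is held; rent is paid in kind; a Small Lessor Declaration is on file. But: (l) operates against (c): aggregate throughput is 8,600 units, meeting the 8,000 units threshold. Exception (c) does not apply.
Exception (d): the property is let furnished; the coverage ratio is 21%, below the 23% limit — every condition holds. Turning to paragraph (m): (m) is triggered — the space is let for business use. (d) is therefore removed.
No exception displaces § 74.9.

Yes — Nadia must file Form RP-7.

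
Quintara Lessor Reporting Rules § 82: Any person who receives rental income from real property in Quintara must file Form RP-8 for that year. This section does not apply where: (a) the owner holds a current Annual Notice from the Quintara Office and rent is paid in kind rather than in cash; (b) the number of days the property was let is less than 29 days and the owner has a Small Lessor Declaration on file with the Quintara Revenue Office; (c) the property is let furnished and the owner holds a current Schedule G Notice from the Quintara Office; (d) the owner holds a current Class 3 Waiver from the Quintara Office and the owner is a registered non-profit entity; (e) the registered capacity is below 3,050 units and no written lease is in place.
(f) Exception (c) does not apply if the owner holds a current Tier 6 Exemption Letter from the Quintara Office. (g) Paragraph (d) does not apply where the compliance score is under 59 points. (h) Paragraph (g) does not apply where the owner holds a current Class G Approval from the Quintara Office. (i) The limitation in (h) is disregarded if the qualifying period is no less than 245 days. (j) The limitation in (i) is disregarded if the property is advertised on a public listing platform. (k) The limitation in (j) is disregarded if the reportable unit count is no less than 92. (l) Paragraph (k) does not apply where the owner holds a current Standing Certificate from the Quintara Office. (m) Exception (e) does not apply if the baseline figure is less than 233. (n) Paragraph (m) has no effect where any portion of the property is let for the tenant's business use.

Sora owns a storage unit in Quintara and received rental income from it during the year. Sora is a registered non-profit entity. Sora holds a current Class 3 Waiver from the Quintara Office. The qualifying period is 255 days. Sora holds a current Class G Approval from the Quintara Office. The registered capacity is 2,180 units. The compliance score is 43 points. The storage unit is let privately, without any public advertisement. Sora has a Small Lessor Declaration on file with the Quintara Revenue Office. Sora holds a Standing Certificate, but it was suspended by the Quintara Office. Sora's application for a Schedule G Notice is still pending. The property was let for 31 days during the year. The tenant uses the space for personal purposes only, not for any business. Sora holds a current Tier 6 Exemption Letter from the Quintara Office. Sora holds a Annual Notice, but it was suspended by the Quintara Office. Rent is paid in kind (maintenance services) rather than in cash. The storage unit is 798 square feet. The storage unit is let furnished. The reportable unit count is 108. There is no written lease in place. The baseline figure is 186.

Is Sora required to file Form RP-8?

Exception (a) fails — there is no Annual Notice in force.
Exception (b) does not apply: the number of days the property was let is 31 days, not less than 29 days.
Exception (c) requires that the owner holds a current Schedule G Notice from the Quintara Office; but there is no Schedule G Notice in force, so (c) is unavailable.
Exception (d)'s conditions are all satisfied: a current Class 3 Waiver is held; Sora is a registered non-profit. But applying paragraphs (g)–(l): (g) applies — the compliance score is 43 points, under the 59 points limit. (h) is triggered (a current Class G Approval is held), but is displaced by (i): (i) is triggered — the qualifying period is 255 days, meeting the 245 days threshold. (j) is not engaged (the property is let privately without advertisement), so (i) stands. So (d) is unavailable.
Exception (e)'s conditions are all satisfied: the registered capacity is 2,180 units, below the 3,050 units limit; there is no written lease. But applying paragraphs (m)–(n): (m) applies — the baseline figure is 186, less than the 233 limit. (n), which would lift (m), is not engaged — the space is used for personal purposes only. So (e) is unavailable.
None of the exceptions is available; § 82 applies in full.

Yes — Sora must file Form RP-8.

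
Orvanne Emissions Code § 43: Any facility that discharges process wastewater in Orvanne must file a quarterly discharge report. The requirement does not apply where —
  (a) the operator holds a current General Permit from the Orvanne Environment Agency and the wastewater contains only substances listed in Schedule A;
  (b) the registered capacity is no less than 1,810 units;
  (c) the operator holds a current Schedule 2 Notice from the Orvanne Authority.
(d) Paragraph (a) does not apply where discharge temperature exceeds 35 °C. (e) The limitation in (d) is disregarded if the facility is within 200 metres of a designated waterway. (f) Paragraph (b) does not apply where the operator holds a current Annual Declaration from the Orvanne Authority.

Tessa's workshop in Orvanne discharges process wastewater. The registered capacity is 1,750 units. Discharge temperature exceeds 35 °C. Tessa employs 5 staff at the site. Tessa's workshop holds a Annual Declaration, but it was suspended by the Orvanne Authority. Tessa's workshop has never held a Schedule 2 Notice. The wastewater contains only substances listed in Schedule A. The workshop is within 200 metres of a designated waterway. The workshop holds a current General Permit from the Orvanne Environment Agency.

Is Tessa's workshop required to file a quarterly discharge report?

All of (a)'s requirements are met (a current General Permit is held; the wastewater is Schedule-A-only). Considering the limiting provisions: (d) is triggered (discharge temperature exceeds 35 °C), but is overridden by (e): (e) applies — the workshop is within 200 m of a designated waterway. Exception (a) stands.
Exception (b) fails — the registered capacity is 1,750 units, short of 1,810 units.
Exception (c) does not apply: the Schedule 2 Notice is not current.

No — exception (a) applies; Tessa's workshop is not required to file a quarterly discharge report.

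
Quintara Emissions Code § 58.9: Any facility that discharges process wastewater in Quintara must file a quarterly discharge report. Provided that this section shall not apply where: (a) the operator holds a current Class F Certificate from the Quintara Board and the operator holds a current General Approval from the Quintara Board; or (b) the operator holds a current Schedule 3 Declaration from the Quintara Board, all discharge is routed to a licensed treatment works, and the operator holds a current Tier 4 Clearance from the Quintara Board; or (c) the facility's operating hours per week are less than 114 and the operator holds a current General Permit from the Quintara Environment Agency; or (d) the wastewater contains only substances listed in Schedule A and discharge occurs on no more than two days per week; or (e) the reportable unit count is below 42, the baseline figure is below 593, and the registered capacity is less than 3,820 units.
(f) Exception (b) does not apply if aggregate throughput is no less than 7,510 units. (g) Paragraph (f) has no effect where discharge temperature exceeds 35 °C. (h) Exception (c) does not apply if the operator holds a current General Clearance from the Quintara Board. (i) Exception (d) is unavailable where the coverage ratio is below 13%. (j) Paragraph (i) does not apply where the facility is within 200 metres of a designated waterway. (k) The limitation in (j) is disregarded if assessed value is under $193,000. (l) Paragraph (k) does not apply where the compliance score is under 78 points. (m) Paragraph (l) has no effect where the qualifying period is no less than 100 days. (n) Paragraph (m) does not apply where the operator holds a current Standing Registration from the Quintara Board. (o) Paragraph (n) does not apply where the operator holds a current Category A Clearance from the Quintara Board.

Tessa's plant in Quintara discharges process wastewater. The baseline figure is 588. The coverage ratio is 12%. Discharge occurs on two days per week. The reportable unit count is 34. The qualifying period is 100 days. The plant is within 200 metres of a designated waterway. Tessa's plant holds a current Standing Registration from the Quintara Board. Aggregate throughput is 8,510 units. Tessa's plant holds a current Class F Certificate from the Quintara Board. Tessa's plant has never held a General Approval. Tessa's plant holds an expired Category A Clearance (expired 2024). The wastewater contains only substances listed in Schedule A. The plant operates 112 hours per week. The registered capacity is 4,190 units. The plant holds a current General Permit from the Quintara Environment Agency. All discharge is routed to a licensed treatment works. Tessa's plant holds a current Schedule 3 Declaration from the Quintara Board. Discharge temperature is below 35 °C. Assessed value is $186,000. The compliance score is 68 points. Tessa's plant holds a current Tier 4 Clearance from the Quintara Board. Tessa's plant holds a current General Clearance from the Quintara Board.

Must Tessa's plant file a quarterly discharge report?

No — exception (d) applies; Tessa's plant is not required to file a quarterly discharge report.

Exception (a) requires that the operator holds a current General Approval from the Quintara Board; but no current General Approval is held, so (a) is unavailable.
Exception (b)'s conditions are all satisfied: a current Schedule 3 Declaration is held; discharge is routed to a licensed treatment works; a current Tier 4 Clearance is held. But applying paragraphs (f)–(g): (f) operates against (b): aggregate throughput is 8,510 units, meeting the 7,510 units threshold. (g) is inapplicable (discharge temperature is below 35 °C), so (f) stands. So (b) is unavailable.
Exception (c): the facility's operating hours per week are 112, less than the 114 limit; a current General Permit is held — every condition holds. However, paragraph (h) must be considered: (h) operates against (c): a current General Clearance is held. (c) is therefore removed.
Exception (d)'s conditions are all satisfied: the wastewater is Schedule-A-only; discharge occurs on no more than two days per week. As to paragraphs (i)–(o): (i) would limit (d) — the coverage ratio is 12%, below the 13% limit — but (j) sets (i) aside: (j) is triggered — the plant is within 200 m of a designated waterway. (k) would limit (j) — assessed value is $186,000, under the $193,000 limit — but (l) sets (k) aside: (l) operates against (k): the compliance score is 68 points, under the 78 points limit. (m) would limit (l) — the qualifying period is 100 days, meeting the 100 days threshold — but (n) sets (m) aside: (n) operates against (m): a current Standing Registration is held. (o), which would lift (n), is not triggered — there is no Category A Clearance in force. (d) remains available.
Exception (e) fails — the registered capacity is 4,190 units, not less than 3,820 units.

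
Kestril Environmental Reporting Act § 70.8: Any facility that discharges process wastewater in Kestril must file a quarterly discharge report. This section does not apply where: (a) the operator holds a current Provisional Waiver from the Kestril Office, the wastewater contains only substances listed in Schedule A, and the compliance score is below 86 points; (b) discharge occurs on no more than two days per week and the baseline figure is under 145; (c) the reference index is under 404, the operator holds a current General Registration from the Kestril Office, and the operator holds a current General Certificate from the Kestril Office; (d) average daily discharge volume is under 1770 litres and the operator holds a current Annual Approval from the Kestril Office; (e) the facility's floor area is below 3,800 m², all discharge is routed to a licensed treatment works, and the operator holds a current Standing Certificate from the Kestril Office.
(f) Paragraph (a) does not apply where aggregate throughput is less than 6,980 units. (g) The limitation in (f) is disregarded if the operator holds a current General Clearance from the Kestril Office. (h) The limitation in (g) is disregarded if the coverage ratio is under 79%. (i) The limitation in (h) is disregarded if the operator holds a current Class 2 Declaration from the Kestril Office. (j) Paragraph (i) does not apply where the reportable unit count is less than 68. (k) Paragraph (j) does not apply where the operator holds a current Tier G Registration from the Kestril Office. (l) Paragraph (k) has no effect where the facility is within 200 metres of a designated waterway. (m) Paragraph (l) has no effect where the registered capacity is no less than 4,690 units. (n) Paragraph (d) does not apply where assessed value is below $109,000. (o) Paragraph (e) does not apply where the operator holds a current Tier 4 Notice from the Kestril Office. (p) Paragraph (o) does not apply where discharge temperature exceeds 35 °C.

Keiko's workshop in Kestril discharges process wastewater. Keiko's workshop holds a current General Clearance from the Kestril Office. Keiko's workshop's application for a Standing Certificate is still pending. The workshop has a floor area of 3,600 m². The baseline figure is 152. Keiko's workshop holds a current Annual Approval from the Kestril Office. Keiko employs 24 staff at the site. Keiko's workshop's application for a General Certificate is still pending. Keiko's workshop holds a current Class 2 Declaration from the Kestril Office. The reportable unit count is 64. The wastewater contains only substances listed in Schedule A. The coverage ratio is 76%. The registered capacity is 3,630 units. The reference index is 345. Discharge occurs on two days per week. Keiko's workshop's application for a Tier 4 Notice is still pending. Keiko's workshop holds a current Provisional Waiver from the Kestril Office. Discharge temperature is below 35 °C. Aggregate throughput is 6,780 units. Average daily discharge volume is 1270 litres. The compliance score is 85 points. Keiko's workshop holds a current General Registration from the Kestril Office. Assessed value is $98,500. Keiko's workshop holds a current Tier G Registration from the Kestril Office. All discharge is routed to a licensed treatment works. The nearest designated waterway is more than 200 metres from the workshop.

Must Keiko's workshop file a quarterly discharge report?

No — exception (a) applies; Keiko's workshop is not required to file a quarterly discharge report.

Exception (a)'s conditions are all satisfied: a current Provisional Waiver is held; the wastewater is Schedule-A-only; the compliance score is 85 points, below the 86 points limit. Under paragraphs (f)–(m): (f) would limit (a) — aggregate throughput is 6,780 units, less than the 6,980 units limit — but (g) sets (f) aside: (g) operates against (f): a current General Clearance is held. (h) would limit (g) — the coverage ratio is 76%, under the 79% limit — but (i) sets (h) aside: (i) applies — a current Class 2 Declaration is held. (j) applies (the reportable unit count is 64, less than the 68 limit), but is displaced by (k): (k) operates — a current Tier G Registration is held. (l), which would lift (k), does not operate here — the workshop is more than 200 m from any designated waterway. Exception (a) stands.
Exception (b) does not apply: the baseline figure is 152, not under 145.
Exception (c) fails — no current General Certificate is held.
All of (d)'s requirements are met (average daily discharge volume is 1270 litres, under the 1770 litres limit; a current Annual Approval is held). But: (n) operates — assessed value is $98,500, below the $109,000 limit. So (d) is unavailable.
Exception (e) does not apply: no current Standing Certificate is held.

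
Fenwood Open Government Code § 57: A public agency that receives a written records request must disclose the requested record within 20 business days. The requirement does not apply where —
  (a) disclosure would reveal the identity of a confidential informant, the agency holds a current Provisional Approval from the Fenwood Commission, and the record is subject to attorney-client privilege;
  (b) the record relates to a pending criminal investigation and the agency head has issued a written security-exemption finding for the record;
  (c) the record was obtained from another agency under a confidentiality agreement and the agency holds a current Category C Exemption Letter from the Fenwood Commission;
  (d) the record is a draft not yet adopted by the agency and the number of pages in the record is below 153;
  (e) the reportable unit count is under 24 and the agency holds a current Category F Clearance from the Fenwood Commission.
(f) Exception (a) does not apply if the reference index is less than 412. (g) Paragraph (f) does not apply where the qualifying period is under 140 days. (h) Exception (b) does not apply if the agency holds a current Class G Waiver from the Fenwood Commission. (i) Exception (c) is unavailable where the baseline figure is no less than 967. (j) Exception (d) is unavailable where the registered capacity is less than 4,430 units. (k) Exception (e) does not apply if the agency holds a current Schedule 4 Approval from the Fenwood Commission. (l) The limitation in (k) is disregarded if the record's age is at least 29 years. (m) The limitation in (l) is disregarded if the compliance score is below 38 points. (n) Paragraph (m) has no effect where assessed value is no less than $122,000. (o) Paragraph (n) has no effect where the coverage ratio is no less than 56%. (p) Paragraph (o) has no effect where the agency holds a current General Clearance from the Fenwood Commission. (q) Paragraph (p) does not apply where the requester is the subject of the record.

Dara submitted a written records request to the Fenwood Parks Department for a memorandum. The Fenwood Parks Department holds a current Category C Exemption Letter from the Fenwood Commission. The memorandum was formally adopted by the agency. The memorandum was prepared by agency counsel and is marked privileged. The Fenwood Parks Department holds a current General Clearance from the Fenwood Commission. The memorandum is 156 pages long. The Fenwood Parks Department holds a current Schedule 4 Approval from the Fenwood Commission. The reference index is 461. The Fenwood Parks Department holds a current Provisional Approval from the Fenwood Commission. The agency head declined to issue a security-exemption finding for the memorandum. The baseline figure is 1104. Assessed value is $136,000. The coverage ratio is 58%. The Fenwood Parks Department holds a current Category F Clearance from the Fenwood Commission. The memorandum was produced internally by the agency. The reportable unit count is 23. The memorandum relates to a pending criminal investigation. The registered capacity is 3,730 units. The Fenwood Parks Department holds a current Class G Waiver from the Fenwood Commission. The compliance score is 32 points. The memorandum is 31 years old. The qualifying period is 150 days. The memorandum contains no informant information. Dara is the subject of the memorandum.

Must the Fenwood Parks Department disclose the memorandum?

Exception (a) does not apply: the memorandum contains no informant information.
Exception (b) requires that the agency head has issued a written security-exemption finding for the record; but the agency head declined to issue a security-exemption finding, so (b) is unavailable.
Exception (c) fails — the memorandum was produced internally.
Exception (d) fails — the memorandum has been formally adopted.
Exception (e) is satisfied on its face — the reportable unit count is 23, under the 24 limit; a current Category F Clearance is held. But applying paragraphs (k)–(q): (k) operates — a current Schedule 4 Approval is held. (l) operates (the record's age is 31 years, meeting the 29 years threshold), but is displaced by (m): (m) operates against (l): the compliance score is 32 points, below the 38 points limit. (n) operates (assessed value is $136,000, meeting the $122,000 threshold), but is set aside by (o): (o) operates against (n): the coverage ratio is 58%, meeting the 56% threshold. (p) would limit (o) — a current General Clearance is held — but (q) sets (p) aside: (q) applies — Dara is the subject of the memorandum. (e) is therefore removed.
No exception is made out. the Fenwood Parks Department falls within the general rule.

Yes — the Fenwood Parks Department must disclose the memorandum.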